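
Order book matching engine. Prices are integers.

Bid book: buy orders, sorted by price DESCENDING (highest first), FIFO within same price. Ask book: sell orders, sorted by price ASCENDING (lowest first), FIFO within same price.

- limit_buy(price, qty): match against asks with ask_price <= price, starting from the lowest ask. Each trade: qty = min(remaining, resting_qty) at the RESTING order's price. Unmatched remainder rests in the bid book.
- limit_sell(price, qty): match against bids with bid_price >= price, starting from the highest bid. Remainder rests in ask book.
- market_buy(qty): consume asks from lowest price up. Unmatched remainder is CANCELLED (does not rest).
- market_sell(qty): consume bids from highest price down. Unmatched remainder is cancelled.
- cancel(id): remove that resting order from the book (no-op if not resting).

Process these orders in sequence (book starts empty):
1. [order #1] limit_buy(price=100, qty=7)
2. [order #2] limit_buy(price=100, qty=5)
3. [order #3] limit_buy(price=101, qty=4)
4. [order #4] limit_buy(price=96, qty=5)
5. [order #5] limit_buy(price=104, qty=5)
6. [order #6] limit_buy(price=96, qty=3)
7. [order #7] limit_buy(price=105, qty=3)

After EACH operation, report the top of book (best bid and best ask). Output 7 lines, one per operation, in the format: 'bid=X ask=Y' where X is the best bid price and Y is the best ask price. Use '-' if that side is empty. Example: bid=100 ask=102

After op 1 [order #1] limit_buy(price=100, qty=7): fills=none; bids=[#1:7@100] asks=[-]
After op 2 [order #2] limit_buy(price=100, qty=5): fills=none; bids=[#1:7@100 #2:5@100] asks=[-]
After op 3 [order #3] limit_buy(price=101, qty=4): fills=none; bids=[#3:4@101 #1:7@100 #2:5@100] asks=[-]
After op 4 [order #4] limit_buy(price=96, qty=5): fills=none; bids=[#3:4@101 #1:7@100 #2:5@100 #4:5@96] asks=[-]
After op 5 [order #5] limit_buy(price=104, qty=5): fills=none; bids=[#5:5@104 #3:4@101 #1:7@100 #2:5@100 #4:5@96] asks=[-]
After op 6 [order #6] limit_buy(price=96, qty=3): fills=none; bids=[#5:5@104 #3:4@101 #1:7@100 #2:5@100 #4:5@96 #6:3@96] asks=[-]
After op 7 [order #7] limit_buy(price=105, qty=3): fills=none; bids=[#7:3@105 #5:5@104 #3:4@101 #1:7@100 #2:5@100 #4:5@96 #6:3@96] asks=[-]

Answer: bid=100 ask=-
bid=100 ask=-
bid=101 ask=-
bid=101 ask=-
bid=104 ask=-
bid=104 ask=-
bid=105 ask=-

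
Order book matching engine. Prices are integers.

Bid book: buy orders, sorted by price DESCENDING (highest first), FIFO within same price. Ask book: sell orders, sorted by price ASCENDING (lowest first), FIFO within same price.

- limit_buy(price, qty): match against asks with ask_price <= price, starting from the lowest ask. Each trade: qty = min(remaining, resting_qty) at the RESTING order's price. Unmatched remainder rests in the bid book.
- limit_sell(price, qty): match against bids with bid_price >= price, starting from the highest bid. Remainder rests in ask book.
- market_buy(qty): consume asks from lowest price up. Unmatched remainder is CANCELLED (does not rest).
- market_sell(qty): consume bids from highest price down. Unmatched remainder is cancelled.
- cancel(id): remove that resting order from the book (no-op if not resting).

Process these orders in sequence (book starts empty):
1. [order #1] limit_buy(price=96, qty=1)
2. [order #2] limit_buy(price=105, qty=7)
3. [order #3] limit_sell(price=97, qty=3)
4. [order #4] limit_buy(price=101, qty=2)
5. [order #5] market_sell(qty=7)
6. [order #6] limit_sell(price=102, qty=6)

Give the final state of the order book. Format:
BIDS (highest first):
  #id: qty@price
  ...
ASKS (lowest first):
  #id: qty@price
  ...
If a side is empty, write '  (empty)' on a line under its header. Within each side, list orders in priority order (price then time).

After op 1 [order #1] limit_buy(price=96, qty=1): fills=none; bids=[#1:1@96] asks=[-]
After op 2 [order #2] limit_buy(price=105, qty=7): fills=none; bids=[#2:7@105 #1:1@96] asks=[-]
After op 3 [order #3] limit_sell(price=97, qty=3): fills=#2x#3:3@105; bids=[#2:4@105 #1:1@96] asks=[-]
After op 4 [order #4] limit_buy(price=101, qty=2): fills=none; bids=[#2:4@105 #4:2@101 #1:1@96] asks=[-]
After op 5 [order #5] market_sell(qty=7): fills=#2x#5:4@105 #4x#5:2@101 #1x#5:1@96; bids=[-] asks=[-]
After op 6 [order #6] limit_sell(price=102, qty=6): fills=none; bids=[-] asks=[#6:6@102]

Answer: BIDS (highest first):
  (empty)
ASKS (lowest first):
  #6: 6@102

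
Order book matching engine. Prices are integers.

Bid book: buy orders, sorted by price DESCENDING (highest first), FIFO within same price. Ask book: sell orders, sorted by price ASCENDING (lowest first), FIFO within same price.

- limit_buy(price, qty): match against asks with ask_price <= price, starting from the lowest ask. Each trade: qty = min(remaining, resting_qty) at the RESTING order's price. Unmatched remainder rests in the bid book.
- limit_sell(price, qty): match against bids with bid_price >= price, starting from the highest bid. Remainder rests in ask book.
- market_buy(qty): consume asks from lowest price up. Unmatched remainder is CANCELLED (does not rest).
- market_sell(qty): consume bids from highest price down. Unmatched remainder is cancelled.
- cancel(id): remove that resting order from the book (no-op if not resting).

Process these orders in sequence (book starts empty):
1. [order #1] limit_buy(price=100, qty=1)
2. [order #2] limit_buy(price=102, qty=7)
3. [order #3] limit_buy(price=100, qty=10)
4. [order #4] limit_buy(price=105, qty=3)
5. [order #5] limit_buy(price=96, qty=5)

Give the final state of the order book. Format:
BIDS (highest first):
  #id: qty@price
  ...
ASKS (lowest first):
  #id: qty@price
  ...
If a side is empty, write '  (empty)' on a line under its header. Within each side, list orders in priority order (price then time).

Answer: BIDS (highest first):
  #4: 3@105
  #2: 7@102
  #1: 1@100
  #3: 10@100
  #5: 5@96
ASKS (lowest first):
  (empty)

Derivation:
After op 1 [order #1] limit_buy(price=100, qty=1): fills=none; bids=[#1:1@100] asks=[-]
After op 2 [order #2] limit_buy(price=102, qty=7): fills=none; bids=[#2:7@102 #1:1@100] asks=[-]
After op 3 [order #3] limit_buy(price=100, qty=10): fills=none; bids=[#2:7@102 #1:1@100 #3:10@100] asks=[-]
After op 4 [order #4] limit_buy(price=105, qty=3): fills=none; bids=[#4:3@105 #2:7@102 #1:1@100 #3:10@100] asks=[-]
After op 5 [order #5] limit_buy(price=96, qty=5): fills=none; bids=[#4:3@105 #2:7@102 #1:1@100 #3:10@100 #5:5@96] asks=[-]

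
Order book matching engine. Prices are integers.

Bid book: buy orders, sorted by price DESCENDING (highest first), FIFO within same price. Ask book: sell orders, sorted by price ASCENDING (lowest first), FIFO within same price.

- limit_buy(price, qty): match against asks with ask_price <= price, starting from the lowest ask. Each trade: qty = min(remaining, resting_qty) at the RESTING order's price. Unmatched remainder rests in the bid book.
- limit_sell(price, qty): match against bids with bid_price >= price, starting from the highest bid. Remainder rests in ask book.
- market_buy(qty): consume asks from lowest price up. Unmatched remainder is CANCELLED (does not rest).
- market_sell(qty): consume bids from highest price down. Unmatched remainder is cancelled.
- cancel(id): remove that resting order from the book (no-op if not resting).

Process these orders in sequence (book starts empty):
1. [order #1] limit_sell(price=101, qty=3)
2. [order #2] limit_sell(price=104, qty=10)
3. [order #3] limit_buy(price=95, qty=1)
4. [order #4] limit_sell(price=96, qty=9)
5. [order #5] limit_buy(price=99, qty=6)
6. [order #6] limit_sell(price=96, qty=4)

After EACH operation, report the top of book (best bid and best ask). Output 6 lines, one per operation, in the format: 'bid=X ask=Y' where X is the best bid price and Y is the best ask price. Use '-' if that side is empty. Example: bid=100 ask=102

After op 1 [order #1] limit_sell(price=101, qty=3): fills=none; bids=[-] asks=[#1:3@101]
After op 2 [order #2] limit_sell(price=104, qty=10): fills=none; bids=[-] asks=[#1:3@101 #2:10@104]
After op 3 [order #3] limit_buy(price=95, qty=1): fills=none; bids=[#3:1@95] asks=[#1:3@101 #2:10@104]
After op 4 [order #4] limit_sell(price=96, qty=9): fills=none; bids=[#3:1@95] asks=[#4:9@96 #1:3@101 #2:10@104]
After op 5 [order #5] limit_buy(price=99, qty=6): fills=#5x#4:6@96; bids=[#3:1@95] asks=[#4:3@96 #1:3@101 #2:10@104]
After op 6 [order #6] limit_sell(price=96, qty=4): fills=none; bids=[#3:1@95] asks=[#4:3@96 #6:4@96 #1:3@101 #2:10@104]

Answer: bid=- ask=101
bid=- ask=101
bid=95 ask=101
bid=95 ask=96
bid=95 ask=96
bid=95 ask=96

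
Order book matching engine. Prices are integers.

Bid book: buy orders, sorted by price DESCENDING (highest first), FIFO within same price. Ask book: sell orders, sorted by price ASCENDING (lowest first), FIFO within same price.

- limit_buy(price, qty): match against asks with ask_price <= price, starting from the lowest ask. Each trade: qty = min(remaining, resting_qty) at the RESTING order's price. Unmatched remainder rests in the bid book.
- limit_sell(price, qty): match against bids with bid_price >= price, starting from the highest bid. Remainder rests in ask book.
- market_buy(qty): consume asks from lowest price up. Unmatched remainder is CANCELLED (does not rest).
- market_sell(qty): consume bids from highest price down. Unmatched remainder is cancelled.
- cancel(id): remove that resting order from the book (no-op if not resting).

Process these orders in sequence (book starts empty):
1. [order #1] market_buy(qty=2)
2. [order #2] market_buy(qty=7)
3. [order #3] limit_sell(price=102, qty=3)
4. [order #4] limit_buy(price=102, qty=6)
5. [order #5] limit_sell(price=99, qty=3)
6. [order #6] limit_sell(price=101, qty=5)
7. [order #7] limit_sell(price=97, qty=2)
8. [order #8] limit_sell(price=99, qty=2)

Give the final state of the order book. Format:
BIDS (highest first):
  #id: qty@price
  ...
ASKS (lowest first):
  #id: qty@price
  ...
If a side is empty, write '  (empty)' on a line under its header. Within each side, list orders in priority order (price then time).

Answer: BIDS (highest first):
  (empty)
ASKS (lowest first):
  #7: 2@97
  #8: 2@99
  #6: 5@101

Derivation:
After op 1 [order #1] market_buy(qty=2): fills=none; bids=[-] asks=[-]
After op 2 [order #2] market_buy(qty=7): fills=none; bids=[-] asks=[-]
After op 3 [order #3] limit_sell(price=102, qty=3): fills=none; bids=[-] asks=[#3:3@102]
After op 4 [order #4] limit_buy(price=102, qty=6): fills=#4x#3:3@102; bids=[#4:3@102] asks=[-]
After op 5 [order #5] limit_sell(price=99, qty=3): fills=#4x#5:3@102; bids=[-] asks=[-]
After op 6 [order #6] limit_sell(price=101, qty=5): fills=none; bids=[-] asks=[#6:5@101]
After op 7 [order #7] limit_sell(price=97, qty=2): fills=none; bids=[-] asks=[#7:2@97 #6:5@101]
After op 8 [order #8] limit_sell(price=99, qty=2): fills=none; bids=[-] asks=[#7:2@97 #8:2@99 #6:5@101]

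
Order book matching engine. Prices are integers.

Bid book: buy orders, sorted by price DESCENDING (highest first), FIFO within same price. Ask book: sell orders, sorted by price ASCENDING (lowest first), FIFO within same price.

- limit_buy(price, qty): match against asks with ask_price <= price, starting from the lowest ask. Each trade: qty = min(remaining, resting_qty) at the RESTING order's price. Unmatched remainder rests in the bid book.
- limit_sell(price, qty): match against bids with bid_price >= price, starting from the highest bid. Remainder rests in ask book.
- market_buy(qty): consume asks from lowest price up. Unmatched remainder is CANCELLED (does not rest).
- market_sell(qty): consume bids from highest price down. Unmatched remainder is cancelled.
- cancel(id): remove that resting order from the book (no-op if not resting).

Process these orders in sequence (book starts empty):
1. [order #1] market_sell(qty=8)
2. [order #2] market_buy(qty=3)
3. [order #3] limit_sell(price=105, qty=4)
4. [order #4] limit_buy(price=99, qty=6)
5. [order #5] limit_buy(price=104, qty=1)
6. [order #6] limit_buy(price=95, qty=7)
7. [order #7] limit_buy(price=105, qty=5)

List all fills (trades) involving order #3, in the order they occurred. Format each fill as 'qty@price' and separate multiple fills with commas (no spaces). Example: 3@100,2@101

After op 1 [order #1] market_sell(qty=8): fills=none; bids=[-] asks=[-]
After op 2 [order #2] market_buy(qty=3): fills=none; bids=[-] asks=[-]
After op 3 [order #3] limit_sell(price=105, qty=4): fills=none; bids=[-] asks=[#3:4@105]
After op 4 [order #4] limit_buy(price=99, qty=6): fills=none; bids=[#4:6@99] asks=[#3:4@105]
After op 5 [order #5] limit_buy(price=104, qty=1): fills=none; bids=[#5:1@104 #4:6@99] asks=[#3:4@105]
After op 6 [order #6] limit_buy(price=95, qty=7): fills=none; bids=[#5:1@104 #4:6@99 #6:7@95] asks=[#3:4@105]
After op 7 [order #7] limit_buy(price=105, qty=5): fills=#7x#3:4@105; bids=[#7:1@105 #5:1@104 #4:6@99 #6:7@95] asks=[-]

Answer: 4@105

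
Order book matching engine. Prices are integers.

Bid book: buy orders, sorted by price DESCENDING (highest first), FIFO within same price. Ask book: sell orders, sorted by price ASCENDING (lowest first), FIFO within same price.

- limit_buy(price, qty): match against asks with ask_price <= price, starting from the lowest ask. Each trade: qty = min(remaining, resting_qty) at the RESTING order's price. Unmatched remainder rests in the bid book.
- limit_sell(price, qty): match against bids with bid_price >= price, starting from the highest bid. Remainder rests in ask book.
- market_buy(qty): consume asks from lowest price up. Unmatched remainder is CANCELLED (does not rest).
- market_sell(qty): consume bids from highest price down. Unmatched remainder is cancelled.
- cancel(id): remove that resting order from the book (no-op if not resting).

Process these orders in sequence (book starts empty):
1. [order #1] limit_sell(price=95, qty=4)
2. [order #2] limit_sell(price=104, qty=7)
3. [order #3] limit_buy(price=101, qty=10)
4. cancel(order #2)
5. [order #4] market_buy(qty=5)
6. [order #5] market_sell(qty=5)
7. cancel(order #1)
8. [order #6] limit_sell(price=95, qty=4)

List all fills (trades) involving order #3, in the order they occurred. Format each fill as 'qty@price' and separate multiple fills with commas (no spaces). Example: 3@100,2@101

After op 1 [order #1] limit_sell(price=95, qty=4): fills=none; bids=[-] asks=[#1:4@95]
After op 2 [order #2] limit_sell(price=104, qty=7): fills=none; bids=[-] asks=[#1:4@95 #2:7@104]
After op 3 [order #3] limit_buy(price=101, qty=10): fills=#3x#1:4@95; bids=[#3:6@101] asks=[#2:7@104]
After op 4 cancel(order #2): fills=none; bids=[#3:6@101] asks=[-]
After op 5 [order #4] market_buy(qty=5): fills=none; bids=[#3:6@101] asks=[-]
After op 6 [order #5] market_sell(qty=5): fills=#3x#5:5@101; bids=[#3:1@101] asks=[-]
After op 7 cancel(order #1): fills=none; bids=[#3:1@101] asks=[-]
After op 8 [order #6] limit_sell(price=95, qty=4): fills=#3x#6:1@101; bids=[-] asks=[#6:3@95]

Answer: 4@95,5@101,1@101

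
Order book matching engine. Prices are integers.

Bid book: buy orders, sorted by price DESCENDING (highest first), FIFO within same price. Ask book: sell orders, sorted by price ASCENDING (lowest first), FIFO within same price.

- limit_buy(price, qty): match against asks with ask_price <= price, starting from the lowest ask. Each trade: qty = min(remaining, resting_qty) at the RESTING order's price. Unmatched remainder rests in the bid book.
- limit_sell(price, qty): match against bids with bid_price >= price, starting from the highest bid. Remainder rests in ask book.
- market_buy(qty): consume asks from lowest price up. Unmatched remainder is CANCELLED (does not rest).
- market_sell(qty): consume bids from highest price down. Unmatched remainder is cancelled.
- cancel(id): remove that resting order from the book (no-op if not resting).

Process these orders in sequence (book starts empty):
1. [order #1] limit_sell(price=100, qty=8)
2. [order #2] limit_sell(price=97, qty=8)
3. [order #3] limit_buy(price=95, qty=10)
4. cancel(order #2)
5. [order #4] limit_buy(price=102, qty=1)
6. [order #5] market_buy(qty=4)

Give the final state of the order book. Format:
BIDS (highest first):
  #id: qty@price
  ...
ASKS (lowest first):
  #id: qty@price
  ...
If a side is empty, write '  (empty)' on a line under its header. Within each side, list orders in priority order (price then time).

After op 1 [order #1] limit_sell(price=100, qty=8): fills=none; bids=[-] asks=[#1:8@100]
After op 2 [order #2] limit_sell(price=97, qty=8): fills=none; bids=[-] asks=[#2:8@97 #1:8@100]
After op 3 [order #3] limit_buy(price=95, qty=10): fills=none; bids=[#3:10@95] asks=[#2:8@97 #1:8@100]
After op 4 cancel(order #2): fills=none; bids=[#3:10@95] asks=[#1:8@100]
After op 5 [order #4] limit_buy(price=102, qty=1): fills=#4x#1:1@100; bids=[#3:10@95] asks=[#1:7@100]
After op 6 [order #5] market_buy(qty=4): fills=#5x#1:4@100; bids=[#3:10@95] asks=[#1:3@100]

Answer: BIDS (highest first):
  #3: 10@95
ASKS (lowest first):
  #1: 3@100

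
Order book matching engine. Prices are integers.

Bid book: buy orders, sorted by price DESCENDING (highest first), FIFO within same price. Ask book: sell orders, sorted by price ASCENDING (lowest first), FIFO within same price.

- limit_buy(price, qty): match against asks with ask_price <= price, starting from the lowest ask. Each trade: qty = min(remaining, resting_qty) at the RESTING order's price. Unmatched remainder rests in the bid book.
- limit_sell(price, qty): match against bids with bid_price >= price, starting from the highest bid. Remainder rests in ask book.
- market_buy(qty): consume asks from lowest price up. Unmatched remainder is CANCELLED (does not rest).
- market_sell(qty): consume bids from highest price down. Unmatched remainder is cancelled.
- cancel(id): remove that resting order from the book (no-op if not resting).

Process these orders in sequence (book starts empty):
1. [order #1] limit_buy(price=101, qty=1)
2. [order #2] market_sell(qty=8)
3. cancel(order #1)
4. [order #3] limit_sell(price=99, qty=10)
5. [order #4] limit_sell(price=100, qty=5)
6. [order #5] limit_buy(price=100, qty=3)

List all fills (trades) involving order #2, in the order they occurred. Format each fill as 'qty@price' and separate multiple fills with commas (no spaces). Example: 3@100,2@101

Answer: 1@101

Derivation:
After op 1 [order #1] limit_buy(price=101, qty=1): fills=none; bids=[#1:1@101] asks=[-]
After op 2 [order #2] market_sell(qty=8): fills=#1x#2:1@101; bids=[-] asks=[-]
After op 3 cancel(order #1): fills=none; bids=[-] asks=[-]
After op 4 [order #3] limit_sell(price=99, qty=10): fills=none; bids=[-] asks=[#3:10@99]
After op 5 [order #4] limit_sell(price=100, qty=5): fills=none; bids=[-] asks=[#3:10@99 #4:5@100]
After op 6 [order #5] limit_buy(price=100, qty=3): fills=#5x#3:3@99; bids=[-] asks=[#3:7@99 #4:5@100]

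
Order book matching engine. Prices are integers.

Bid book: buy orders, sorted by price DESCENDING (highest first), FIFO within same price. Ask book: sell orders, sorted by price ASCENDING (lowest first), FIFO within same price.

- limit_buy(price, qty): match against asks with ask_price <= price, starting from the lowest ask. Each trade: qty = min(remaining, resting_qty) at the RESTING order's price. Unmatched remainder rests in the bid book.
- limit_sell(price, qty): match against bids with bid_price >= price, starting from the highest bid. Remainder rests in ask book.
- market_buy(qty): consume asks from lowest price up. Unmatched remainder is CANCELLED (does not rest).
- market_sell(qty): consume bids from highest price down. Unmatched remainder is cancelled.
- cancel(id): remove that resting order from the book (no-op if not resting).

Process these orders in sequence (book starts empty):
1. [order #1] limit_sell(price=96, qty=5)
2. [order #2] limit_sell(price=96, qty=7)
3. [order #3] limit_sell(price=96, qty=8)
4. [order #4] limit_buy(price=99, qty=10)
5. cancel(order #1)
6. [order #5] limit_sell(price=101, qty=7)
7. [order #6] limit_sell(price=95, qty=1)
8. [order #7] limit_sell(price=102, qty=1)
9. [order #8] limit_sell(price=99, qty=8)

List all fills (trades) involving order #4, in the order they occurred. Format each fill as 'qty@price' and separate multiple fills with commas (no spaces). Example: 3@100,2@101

After op 1 [order #1] limit_sell(price=96, qty=5): fills=none; bids=[-] asks=[#1:5@96]
After op 2 [order #2] limit_sell(price=96, qty=7): fills=none; bids=[-] asks=[#1:5@96 #2:7@96]
After op 3 [order #3] limit_sell(price=96, qty=8): fills=none; bids=[-] asks=[#1:5@96 #2:7@96 #3:8@96]
After op 4 [order #4] limit_buy(price=99, qty=10): fills=#4x#1:5@96 #4x#2:5@96; bids=[-] asks=[#2:2@96 #3:8@96]
After op 5 cancel(order #1): fills=none; bids=[-] asks=[#2:2@96 #3:8@96]
After op 6 [order #5] limit_sell(price=101, qty=7): fills=none; bids=[-] asks=[#2:2@96 #3:8@96 #5:7@101]
After op 7 [order #6] limit_sell(price=95, qty=1): fills=none; bids=[-] asks=[#6:1@95 #2:2@96 #3:8@96 #5:7@101]
After op 8 [order #7] limit_sell(price=102, qty=1): fills=none; bids=[-] asks=[#6:1@95 #2:2@96 #3:8@96 #5:7@101 #7:1@102]
After op 9 [order #8] limit_sell(price=99, qty=8): fills=none; bids=[-] asks=[#6:1@95 #2:2@96 #3:8@96 #8:8@99 #5:7@101 #7:1@102]

Answer: 5@96,5@96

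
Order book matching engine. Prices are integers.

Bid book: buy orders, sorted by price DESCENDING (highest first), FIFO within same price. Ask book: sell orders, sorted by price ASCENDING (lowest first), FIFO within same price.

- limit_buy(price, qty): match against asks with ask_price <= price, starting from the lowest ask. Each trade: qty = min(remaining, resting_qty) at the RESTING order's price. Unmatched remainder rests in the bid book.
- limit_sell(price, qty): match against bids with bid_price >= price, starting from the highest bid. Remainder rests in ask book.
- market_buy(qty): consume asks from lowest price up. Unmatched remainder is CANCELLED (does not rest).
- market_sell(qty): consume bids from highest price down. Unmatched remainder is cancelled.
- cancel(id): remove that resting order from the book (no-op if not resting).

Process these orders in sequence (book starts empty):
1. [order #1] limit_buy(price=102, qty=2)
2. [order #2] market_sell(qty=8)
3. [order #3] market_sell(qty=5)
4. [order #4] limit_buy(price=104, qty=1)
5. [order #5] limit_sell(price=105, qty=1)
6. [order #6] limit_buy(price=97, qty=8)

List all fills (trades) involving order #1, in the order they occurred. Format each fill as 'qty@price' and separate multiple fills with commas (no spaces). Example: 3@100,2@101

After op 1 [order #1] limit_buy(price=102, qty=2): fills=none; bids=[#1:2@102] asks=[-]
After op 2 [order #2] market_sell(qty=8): fills=#1x#2:2@102; bids=[-] asks=[-]
After op 3 [order #3] market_sell(qty=5): fills=none; bids=[-] asks=[-]
After op 4 [order #4] limit_buy(price=104, qty=1): fills=none; bids=[#4:1@104] asks=[-]
After op 5 [order #5] limit_sell(price=105, qty=1): fills=none; bids=[#4:1@104] asks=[#5:1@105]
After op 6 [order #6] limit_buy(price=97, qty=8): fills=none; bids=[#4:1@104 #6:8@97] asks=[#5:1@105]

Answer: 2@102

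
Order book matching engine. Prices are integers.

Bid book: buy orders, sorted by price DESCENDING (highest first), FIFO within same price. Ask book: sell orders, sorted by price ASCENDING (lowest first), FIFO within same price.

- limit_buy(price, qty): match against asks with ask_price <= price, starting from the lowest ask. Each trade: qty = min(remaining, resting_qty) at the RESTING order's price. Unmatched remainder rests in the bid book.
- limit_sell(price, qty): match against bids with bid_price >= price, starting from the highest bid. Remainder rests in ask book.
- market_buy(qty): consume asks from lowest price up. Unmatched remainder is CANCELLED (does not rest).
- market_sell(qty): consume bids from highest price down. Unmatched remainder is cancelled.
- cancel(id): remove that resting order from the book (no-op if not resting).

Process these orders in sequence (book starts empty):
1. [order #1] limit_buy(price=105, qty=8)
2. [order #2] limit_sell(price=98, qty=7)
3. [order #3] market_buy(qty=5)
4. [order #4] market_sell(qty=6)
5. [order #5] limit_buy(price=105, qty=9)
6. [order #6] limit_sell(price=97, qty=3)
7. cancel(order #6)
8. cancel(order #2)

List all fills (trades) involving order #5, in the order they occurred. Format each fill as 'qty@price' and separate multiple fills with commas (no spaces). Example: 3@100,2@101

After op 1 [order #1] limit_buy(price=105, qty=8): fills=none; bids=[#1:8@105] asks=[-]
After op 2 [order #2] limit_sell(price=98, qty=7): fills=#1x#2:7@105; bids=[#1:1@105] asks=[-]
After op 3 [order #3] market_buy(qty=5): fills=none; bids=[#1:1@105] asks=[-]
After op 4 [order #4] market_sell(qty=6): fills=#1x#4:1@105; bids=[-] asks=[-]
After op 5 [order #5] limit_buy(price=105, qty=9): fills=none; bids=[#5:9@105] asks=[-]
After op 6 [order #6] limit_sell(price=97, qty=3): fills=#5x#6:3@105; bids=[#5:6@105] asks=[-]
After op 7 cancel(order #6): fills=none; bids=[#5:6@105] asks=[-]
After op 8 cancel(order #2): fills=none; bids=[#5:6@105] asks=[-]

Answer: 3@105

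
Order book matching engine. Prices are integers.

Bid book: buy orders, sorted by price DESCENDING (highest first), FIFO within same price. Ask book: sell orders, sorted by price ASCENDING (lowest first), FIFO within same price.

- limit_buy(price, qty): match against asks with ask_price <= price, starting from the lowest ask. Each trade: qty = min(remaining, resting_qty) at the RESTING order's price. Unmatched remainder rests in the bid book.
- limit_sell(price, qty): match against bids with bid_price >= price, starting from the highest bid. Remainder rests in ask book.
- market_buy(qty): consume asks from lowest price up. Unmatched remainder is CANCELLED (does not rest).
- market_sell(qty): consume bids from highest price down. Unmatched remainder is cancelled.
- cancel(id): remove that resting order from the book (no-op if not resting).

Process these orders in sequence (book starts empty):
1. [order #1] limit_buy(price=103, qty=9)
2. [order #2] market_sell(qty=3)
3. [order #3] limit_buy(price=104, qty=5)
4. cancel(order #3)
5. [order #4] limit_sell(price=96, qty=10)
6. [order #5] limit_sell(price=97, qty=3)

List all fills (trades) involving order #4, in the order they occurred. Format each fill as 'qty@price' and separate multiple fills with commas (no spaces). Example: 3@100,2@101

Answer: 6@103

Derivation:
After op 1 [order #1] limit_buy(price=103, qty=9): fills=none; bids=[#1:9@103] asks=[-]
After op 2 [order #2] market_sell(qty=3): fills=#1x#2:3@103; bids=[#1:6@103] asks=[-]
After op 3 [order #3] limit_buy(price=104, qty=5): fills=none; bids=[#3:5@104 #1:6@103] asks=[-]
After op 4 cancel(order #3): fills=none; bids=[#1:6@103] asks=[-]
After op 5 [order #4] limit_sell(price=96, qty=10): fills=#1x#4:6@103; bids=[-] asks=[#4:4@96]
After op 6 [order #5] limit_sell(price=97, qty=3): fills=none; bids=[-] asks=[#4:4@96 #5:3@97]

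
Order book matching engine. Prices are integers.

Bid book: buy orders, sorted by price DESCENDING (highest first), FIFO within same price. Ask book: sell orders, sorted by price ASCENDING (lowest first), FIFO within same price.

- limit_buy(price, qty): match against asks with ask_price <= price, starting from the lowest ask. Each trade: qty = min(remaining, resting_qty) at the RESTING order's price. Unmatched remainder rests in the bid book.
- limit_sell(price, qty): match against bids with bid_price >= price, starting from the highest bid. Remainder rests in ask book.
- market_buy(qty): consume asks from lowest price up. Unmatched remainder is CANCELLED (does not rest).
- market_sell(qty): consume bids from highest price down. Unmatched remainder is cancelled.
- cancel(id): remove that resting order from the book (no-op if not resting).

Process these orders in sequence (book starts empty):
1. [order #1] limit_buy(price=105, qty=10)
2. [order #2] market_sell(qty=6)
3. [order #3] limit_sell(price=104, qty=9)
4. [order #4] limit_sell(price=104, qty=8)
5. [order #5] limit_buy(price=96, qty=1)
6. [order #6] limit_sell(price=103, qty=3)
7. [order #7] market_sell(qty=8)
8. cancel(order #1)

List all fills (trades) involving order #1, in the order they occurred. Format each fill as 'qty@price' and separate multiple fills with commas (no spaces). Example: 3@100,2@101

Answer: 6@105,4@105

Derivation:
After op 1 [order #1] limit_buy(price=105, qty=10): fills=none; bids=[#1:10@105] asks=[-]
After op 2 [order #2] market_sell(qty=6): fills=#1x#2:6@105; bids=[#1:4@105] asks=[-]
After op 3 [order #3] limit_sell(price=104, qty=9): fills=#1x#3:4@105; bids=[-] asks=[#3:5@104]
After op 4 [order #4] limit_sell(price=104, qty=8): fills=none; bids=[-] asks=[#3:5@104 #4:8@104]
After op 5 [order #5] limit_buy(price=96, qty=1): fills=none; bids=[#5:1@96] asks=[#3:5@104 #4:8@104]
After op 6 [order #6] limit_sell(price=103, qty=3): fills=none; bids=[#5:1@96] asks=[#6:3@103 #3:5@104 #4:8@104]
After op 7 [order #7] market_sell(qty=8): fills=#5x#7:1@96; bids=[-] asks=[#6:3@103 #3:5@104 #4:8@104]
After op 8 cancel(order #1): fills=none; bids=[-] asks=[#6:3@103 #3:5@104 #4:8@104]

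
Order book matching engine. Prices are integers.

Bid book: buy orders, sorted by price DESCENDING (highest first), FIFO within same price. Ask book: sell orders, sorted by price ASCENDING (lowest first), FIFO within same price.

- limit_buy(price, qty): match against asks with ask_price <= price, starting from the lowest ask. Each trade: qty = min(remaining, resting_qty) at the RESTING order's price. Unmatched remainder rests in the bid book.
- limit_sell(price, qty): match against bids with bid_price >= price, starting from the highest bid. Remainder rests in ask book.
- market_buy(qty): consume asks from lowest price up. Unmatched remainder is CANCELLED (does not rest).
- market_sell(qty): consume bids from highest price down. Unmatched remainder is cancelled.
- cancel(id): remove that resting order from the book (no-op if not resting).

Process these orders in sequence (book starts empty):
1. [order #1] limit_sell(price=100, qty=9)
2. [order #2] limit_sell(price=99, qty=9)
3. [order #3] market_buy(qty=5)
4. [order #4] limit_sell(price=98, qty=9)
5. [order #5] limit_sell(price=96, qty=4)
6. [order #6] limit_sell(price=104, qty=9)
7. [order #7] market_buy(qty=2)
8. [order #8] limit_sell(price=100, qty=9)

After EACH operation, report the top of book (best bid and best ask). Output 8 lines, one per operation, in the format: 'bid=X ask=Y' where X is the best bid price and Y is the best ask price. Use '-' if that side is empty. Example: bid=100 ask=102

After op 1 [order #1] limit_sell(price=100, qty=9): fills=none; bids=[-] asks=[#1:9@100]
After op 2 [order #2] limit_sell(price=99, qty=9): fills=none; bids=[-] asks=[#2:9@99 #1:9@100]
After op 3 [order #3] market_buy(qty=5): fills=#3x#2:5@99; bids=[-] asks=[#2:4@99 #1:9@100]
After op 4 [order #4] limit_sell(price=98, qty=9): fills=none; bids=[-] asks=[#4:9@98 #2:4@99 #1:9@100]
After op 5 [order #5] limit_sell(price=96, qty=4): fills=none; bids=[-] asks=[#5:4@96 #4:9@98 #2:4@99 #1:9@100]
After op 6 [order #6] limit_sell(price=104, qty=9): fills=none; bids=[-] asks=[#5:4@96 #4:9@98 #2:4@99 #1:9@100 #6:9@104]
After op 7 [order #7] market_buy(qty=2): fills=#7x#5:2@96; bids=[-] asks=[#5:2@96 #4:9@98 #2:4@99 #1:9@100 #6:9@104]
After op 8 [order #8] limit_sell(price=100, qty=9): fills=none; bids=[-] asks=[#5:2@96 #4:9@98 #2:4@99 #1:9@100 #8:9@100 #6:9@104]

Answer: bid=- ask=100
bid=- ask=99
bid=- ask=99
bid=- ask=98
bid=- ask=96
bid=- ask=96
bid=- ask=96
bid=- ask=96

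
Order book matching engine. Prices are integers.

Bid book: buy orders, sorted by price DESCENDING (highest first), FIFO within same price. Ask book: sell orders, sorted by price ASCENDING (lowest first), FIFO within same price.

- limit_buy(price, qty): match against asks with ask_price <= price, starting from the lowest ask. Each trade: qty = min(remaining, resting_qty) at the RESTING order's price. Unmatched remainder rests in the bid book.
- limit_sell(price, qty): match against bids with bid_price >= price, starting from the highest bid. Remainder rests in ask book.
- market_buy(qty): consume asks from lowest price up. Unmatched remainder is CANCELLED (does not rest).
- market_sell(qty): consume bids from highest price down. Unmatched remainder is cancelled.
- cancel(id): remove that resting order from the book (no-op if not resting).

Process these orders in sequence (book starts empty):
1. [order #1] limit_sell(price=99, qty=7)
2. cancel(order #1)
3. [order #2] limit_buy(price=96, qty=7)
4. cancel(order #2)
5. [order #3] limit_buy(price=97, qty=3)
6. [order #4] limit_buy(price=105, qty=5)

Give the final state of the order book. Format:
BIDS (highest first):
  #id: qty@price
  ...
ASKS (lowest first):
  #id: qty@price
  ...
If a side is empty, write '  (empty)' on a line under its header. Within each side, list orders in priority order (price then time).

After op 1 [order #1] limit_sell(price=99, qty=7): fills=none; bids=[-] asks=[#1:7@99]
After op 2 cancel(order #1): fills=none; bids=[-] asks=[-]
After op 3 [order #2] limit_buy(price=96, qty=7): fills=none; bids=[#2:7@96] asks=[-]
After op 4 cancel(order #2): fills=none; bids=[-] asks=[-]
After op 5 [order #3] limit_buy(price=97, qty=3): fills=none; bids=[#3:3@97] asks=[-]
After op 6 [order #4] limit_buy(price=105, qty=5): fills=none; bids=[#4:5@105 #3:3@97] asks=[-]

Answer: BIDS (highest first):
  #4: 5@105
  #3: 3@97
ASKS (lowest first):
  (empty)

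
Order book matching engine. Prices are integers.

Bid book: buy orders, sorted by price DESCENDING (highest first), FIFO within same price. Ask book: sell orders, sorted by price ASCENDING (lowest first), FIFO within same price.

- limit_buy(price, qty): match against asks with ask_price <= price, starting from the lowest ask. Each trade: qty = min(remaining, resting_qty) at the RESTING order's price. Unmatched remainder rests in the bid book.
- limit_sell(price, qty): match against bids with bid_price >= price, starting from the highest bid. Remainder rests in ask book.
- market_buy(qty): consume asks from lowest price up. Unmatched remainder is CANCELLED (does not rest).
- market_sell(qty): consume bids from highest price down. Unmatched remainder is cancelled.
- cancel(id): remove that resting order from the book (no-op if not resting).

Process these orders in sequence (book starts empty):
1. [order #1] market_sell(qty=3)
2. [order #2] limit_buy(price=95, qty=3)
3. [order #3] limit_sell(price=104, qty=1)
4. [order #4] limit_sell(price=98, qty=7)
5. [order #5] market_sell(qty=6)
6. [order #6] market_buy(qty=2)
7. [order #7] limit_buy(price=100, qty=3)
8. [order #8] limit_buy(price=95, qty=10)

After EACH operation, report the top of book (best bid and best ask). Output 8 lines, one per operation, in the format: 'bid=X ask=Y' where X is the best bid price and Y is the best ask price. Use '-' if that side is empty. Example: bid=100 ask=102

After op 1 [order #1] market_sell(qty=3): fills=none; bids=[-] asks=[-]
After op 2 [order #2] limit_buy(price=95, qty=3): fills=none; bids=[#2:3@95] asks=[-]
After op 3 [order #3] limit_sell(price=104, qty=1): fills=none; bids=[#2:3@95] asks=[#3:1@104]
After op 4 [order #4] limit_sell(price=98, qty=7): fills=none; bids=[#2:3@95] asks=[#4:7@98 #3:1@104]
After op 5 [order #5] market_sell(qty=6): fills=#2x#5:3@95; bids=[-] asks=[#4:7@98 #3:1@104]
After op 6 [order #6] market_buy(qty=2): fills=#6x#4:2@98; bids=[-] asks=[#4:5@98 #3:1@104]
After op 7 [order #7] limit_buy(price=100, qty=3): fills=#7x#4:3@98; bids=[-] asks=[#4:2@98 #3:1@104]
After op 8 [order #8] limit_buy(price=95, qty=10): fills=none; bids=[#8:10@95] asks=[#4:2@98 #3:1@104]

Answer: bid=- ask=-
bid=95 ask=-
bid=95 ask=104
bid=95 ask=98
bid=- ask=98
bid=- ask=98
bid=- ask=98
bid=95 ask=98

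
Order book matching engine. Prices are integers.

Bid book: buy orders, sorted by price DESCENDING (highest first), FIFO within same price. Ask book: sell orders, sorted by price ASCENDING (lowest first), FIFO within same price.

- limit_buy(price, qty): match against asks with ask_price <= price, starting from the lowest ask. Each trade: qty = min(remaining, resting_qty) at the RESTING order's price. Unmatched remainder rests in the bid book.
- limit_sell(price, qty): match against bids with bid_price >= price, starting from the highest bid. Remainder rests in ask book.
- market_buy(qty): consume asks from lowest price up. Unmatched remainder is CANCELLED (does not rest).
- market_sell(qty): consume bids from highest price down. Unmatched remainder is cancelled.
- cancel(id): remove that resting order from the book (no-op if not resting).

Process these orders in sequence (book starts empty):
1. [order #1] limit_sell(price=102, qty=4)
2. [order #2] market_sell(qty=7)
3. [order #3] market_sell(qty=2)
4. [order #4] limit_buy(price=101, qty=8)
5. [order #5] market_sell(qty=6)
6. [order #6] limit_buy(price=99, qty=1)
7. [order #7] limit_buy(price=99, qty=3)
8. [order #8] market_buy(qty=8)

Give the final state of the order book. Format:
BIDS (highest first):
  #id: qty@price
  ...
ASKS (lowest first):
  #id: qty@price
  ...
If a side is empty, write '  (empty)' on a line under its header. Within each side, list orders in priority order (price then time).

Answer: BIDS (highest first):
  #4: 2@101
  #6: 1@99
  #7: 3@99
ASKS (lowest first):
  (empty)

Derivation:
After op 1 [order #1] limit_sell(price=102, qty=4): fills=none; bids=[-] asks=[#1:4@102]
After op 2 [order #2] market_sell(qty=7): fills=none; bids=[-] asks=[#1:4@102]
After op 3 [order #3] market_sell(qty=2): fills=none; bids=[-] asks=[#1:4@102]
After op 4 [order #4] limit_buy(price=101, qty=8): fills=none; bids=[#4:8@101] asks=[#1:4@102]
After op 5 [order #5] market_sell(qty=6): fills=#4x#5:6@101; bids=[#4:2@101] asks=[#1:4@102]
After op 6 [order #6] limit_buy(price=99, qty=1): fills=none; bids=[#4:2@101 #6:1@99] asks=[#1:4@102]
After op 7 [order #7] limit_buy(price=99, qty=3): fills=none; bids=[#4:2@101 #6:1@99 #7:3@99] asks=[#1:4@102]
After op 8 [order #8] market_buy(qty=8): fills=#8x#1:4@102; bids=[#4:2@101 #6:1@99 #7:3@99] asks=[-]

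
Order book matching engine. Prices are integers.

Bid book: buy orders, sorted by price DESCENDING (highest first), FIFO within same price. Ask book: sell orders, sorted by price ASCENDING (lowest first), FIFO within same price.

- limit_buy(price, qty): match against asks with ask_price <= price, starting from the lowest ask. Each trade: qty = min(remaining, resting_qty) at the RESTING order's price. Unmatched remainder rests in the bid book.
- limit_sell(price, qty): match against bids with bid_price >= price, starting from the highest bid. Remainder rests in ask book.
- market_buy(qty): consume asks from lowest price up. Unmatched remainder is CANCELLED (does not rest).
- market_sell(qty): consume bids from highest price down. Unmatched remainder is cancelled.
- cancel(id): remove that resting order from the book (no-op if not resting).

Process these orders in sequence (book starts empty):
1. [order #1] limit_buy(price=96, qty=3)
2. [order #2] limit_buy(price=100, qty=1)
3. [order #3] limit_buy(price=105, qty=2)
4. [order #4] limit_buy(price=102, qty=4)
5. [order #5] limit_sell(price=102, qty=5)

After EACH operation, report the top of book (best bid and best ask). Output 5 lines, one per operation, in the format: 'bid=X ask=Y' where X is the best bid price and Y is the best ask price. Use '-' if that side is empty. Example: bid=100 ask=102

After op 1 [order #1] limit_buy(price=96, qty=3): fills=none; bids=[#1:3@96] asks=[-]
After op 2 [order #2] limit_buy(price=100, qty=1): fills=none; bids=[#2:1@100 #1:3@96] asks=[-]
After op 3 [order #3] limit_buy(price=105, qty=2): fills=none; bids=[#3:2@105 #2:1@100 #1:3@96] asks=[-]
After op 4 [order #4] limit_buy(price=102, qty=4): fills=none; bids=[#3:2@105 #4:4@102 #2:1@100 #1:3@96] asks=[-]
After op 5 [order #5] limit_sell(price=102, qty=5): fills=#3x#5:2@105 #4x#5:3@102; bids=[#4:1@102 #2:1@100 #1:3@96] asks=[-]

Answer: bid=96 ask=-
bid=100 ask=-
bid=105 ask=-
bid=105 ask=-
bid=102 ask=-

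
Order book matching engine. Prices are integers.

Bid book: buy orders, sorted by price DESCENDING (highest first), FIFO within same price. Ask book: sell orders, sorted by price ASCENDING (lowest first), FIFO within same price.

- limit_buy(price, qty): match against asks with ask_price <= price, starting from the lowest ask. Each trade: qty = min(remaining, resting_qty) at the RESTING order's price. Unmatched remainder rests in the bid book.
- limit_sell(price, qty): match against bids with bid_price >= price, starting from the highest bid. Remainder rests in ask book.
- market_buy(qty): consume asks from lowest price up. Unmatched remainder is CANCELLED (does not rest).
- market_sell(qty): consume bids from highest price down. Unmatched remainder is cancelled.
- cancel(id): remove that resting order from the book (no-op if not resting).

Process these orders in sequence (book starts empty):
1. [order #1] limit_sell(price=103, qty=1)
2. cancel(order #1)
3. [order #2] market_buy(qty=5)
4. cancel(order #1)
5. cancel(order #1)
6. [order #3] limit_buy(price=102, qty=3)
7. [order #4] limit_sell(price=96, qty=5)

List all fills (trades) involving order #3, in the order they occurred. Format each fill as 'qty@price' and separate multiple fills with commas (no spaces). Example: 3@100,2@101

Answer: 3@102

Derivation:
After op 1 [order #1] limit_sell(price=103, qty=1): fills=none; bids=[-] asks=[#1:1@103]
After op 2 cancel(order #1): fills=none; bids=[-] asks=[-]
After op 3 [order #2] market_buy(qty=5): fills=none; bids=[-] asks=[-]
After op 4 cancel(order #1): fills=none; bids=[-] asks=[-]
After op 5 cancel(order #1): fills=none; bids=[-] asks=[-]
After op 6 [order #3] limit_buy(price=102, qty=3): fills=none; bids=[#3:3@102] asks=[-]
After op 7 [order #4] limit_sell(price=96, qty=5): fills=#3x#4:3@102; bids=[-] asks=[#4:2@96]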